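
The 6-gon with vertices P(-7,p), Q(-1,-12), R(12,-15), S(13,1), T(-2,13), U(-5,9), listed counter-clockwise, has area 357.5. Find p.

4

Write out the shoelace sum; only the two edges meeting at P involve p:
2·Area = [((-5)·p − (-7)·9) + ((-7)·(-12) − (-1)·p)] + 584
       = -4·p + 731 = 715
⇒ p = 4.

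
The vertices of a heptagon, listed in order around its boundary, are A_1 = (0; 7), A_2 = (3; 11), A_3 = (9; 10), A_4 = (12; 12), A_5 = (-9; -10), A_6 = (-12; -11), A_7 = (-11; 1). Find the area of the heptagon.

172.5

Apply the shoelace formula: 2A = Σ (x_i·y_{i+1} − x_{i+1}·y_i), indices taken mod 7.
Σ = (-21) + (-69) + (-12) + (-12) + (-21) + (-133) + (-77) = -345
Area = |Σ|/2 = 172.5.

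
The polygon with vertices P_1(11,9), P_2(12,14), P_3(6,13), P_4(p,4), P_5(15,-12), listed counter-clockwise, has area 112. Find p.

5

Write out the shoelace sum; only the two edges meeting at P_4 involve p:
2·Area = [(6·4 − p·13) + (p·(-12) − 15·4)] + 385
       = -25·p + 349 = 224
⇒ p = 5.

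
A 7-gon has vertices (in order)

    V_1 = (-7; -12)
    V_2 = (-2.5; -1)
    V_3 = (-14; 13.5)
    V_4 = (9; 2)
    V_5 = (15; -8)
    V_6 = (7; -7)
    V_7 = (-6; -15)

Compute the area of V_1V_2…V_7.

275.625

Cross-terms: -23, -47.75, -149.5, -102, -49, -147, -33  ⇒  Σ = -551.25
Area = |Σ|/2 = 275.625.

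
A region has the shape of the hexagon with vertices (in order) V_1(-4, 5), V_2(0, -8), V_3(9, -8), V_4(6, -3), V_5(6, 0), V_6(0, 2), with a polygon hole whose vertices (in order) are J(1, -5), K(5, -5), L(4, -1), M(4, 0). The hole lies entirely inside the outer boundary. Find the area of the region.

Outer boundary:
Apply the shoelace (surveyor's) formula: 2A = Σ (x_i·y_{i+1} − x_{i+1}·y_i), indices taken mod 6.
Σ = (32) + (72) + (21) + (18) + (12) + (8) = 163
Area = |Σ|/2 = 81.5.
Hole:
Apply the surveyor's formula: 2A = Σ (x_i·y_{i+1} − x_{i+1}·y_i), indices taken mod 4.
Cross-terms: 20, 15, 4, -20  ⇒  Σ = 19
Area = |Σ|/2 = 9.5.
Net area = 81.5 − 9.5 = 72.

72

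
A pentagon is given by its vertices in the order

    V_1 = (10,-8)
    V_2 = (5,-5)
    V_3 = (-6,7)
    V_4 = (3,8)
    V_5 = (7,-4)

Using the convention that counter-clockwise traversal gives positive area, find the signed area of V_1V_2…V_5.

Cross-terms: -10, 5, -69, -68, -16  ⇒  Σ = -158
Signed area = Σ/2 = -79 (negative ⇒ clockwise traversal).

-79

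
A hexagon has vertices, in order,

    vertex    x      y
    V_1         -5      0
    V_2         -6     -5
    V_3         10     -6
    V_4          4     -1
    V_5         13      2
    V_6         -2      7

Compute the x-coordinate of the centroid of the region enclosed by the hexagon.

Apply the shoelace (surveyor's) formula. First the cross-terms c_i = x_i·y_{i+1} − x_{i+1}·y_i:
  25, 86, 14, 21, 95, 35  ⇒  2A = 276, A = 138.
Then Σ (x_i + x_{i+1})·c_i = 1422, so x̄ = 1422 / (6·138) = 79/46.

79/46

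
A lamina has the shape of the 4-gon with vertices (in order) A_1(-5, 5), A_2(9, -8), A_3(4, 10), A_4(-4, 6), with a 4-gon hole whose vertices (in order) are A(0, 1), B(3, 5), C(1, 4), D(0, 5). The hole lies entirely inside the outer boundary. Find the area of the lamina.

Outer boundary:
Apply the surveyor's formula: 2A = Σ (x_i·y_{i+1} − x_{i+1}·y_i), indices taken mod 4.
Cross-terms: -5, 122, 64, 10  ⇒  Σ = 191
Area = |Σ|/2 = 95.5.
Hole:
Apply the shoelace formula: 2A = Σ (x_i·y_{i+1} − x_{i+1}·y_i), indices taken mod 4.
Σ = (-3) + (7) + (5) + (0) = 9
Area = |Σ|/2 = 4.5.
Net area = 95.5 − 4.5 = 91.

91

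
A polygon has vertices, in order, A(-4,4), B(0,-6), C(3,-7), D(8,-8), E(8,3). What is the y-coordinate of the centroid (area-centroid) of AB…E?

Apply Gauss's area formula. First the cross-terms c_i = x_i·y_{i+1} − x_{i+1}·y_i:
  24, 18, 32, 88, 44  ⇒  2A = 206, A = 103.
Then Σ (y_i + y_{i+1})·c_i = -894, so ȳ = -894 / (6·103) = -149/103.

-149/103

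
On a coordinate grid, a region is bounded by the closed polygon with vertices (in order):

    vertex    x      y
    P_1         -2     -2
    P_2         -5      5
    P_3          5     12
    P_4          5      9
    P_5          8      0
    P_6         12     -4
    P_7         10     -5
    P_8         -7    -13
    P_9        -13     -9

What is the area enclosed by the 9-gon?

Apply Gauss's area formula: 2A = Σ (x_i·y_{i+1} − x_{i+1}·y_i), indices taken mod 9.
Σ = (-20) + (-85) + (-15) + (-72) + (-32) + (-20) + (-165) + (-106) + (8) = -507
Area = |Σ|/2 = 253.5.

253.5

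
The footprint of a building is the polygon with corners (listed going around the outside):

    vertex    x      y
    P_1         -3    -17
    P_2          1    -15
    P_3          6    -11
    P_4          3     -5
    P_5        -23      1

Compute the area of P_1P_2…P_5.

Apply the shoelace formula: 2A = Σ (x_i·y_{i+1} − x_{i+1}·y_i), indices taken mod 5.
Σ = (62) + (79) + (3) + (-112) + (394) = 426
Area = |Σ|/2 = 213.

213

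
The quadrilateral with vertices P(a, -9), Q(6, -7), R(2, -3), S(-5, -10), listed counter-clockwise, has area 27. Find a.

-2

The doubled signed area Σ (x_i y_{i+1} − x_{i+1} y_i) is linear in a.
With a=0 it equals 60; the coefficient of a is 3 (from the two edges through P).
So 3·a + 60 = 2·27 = 54 ⇒ a = -2.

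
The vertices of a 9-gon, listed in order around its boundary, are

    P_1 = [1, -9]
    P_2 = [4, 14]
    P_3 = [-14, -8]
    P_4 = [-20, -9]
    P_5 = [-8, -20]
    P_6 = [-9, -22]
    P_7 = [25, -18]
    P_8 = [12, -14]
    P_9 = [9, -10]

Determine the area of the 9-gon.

P_1→P_2: (1)(14) − (4)(-9) = 50
P_2→P_3: (4)(-8) − (-14)(14) = 164
P_3→P_4: (-14)(-9) − (-20)(-8) = -34
P_4→P_5: (-20)(-20) − (-8)(-9) = 328
P_5→P_6: (-8)(-22) − (-9)(-20) = -4
P_6→P_7: (-9)(-18) − (25)(-22) = 712
P_7→P_8: (25)(-14) − (12)(-18) = -134
P_8→P_9: (12)(-10) − (9)(-14) = 6
P_9→P_1: (9)(-9) − (1)(-10) = -71
Σ = 1017
Area = |Σ|/2 = 508.5.

508.5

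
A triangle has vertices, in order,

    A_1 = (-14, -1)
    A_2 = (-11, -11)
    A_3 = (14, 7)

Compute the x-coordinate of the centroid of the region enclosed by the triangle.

Apply the surveyor's formula. First the cross-terms c_i = x_i·y_{i+1} − x_{i+1}·y_i:
  143, 77, 84  ⇒  2A = 304, A = 152.
Then Σ (x_i + x_{i+1})·c_i = -3344, so x̄ = -3344 / (6·152) = -11/3.

-11/3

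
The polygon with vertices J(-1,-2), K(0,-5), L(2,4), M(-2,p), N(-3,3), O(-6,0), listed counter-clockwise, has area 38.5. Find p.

6

The doubled signed area Σ (x_i y_{i+1} − x_{i+1} y_i) is linear in p.
With p=0 it equals 47; the coefficient of p is 5 (from the two edges through M).
So 5·p + 47 = 2·38.5 = 77 ⇒ p = 6.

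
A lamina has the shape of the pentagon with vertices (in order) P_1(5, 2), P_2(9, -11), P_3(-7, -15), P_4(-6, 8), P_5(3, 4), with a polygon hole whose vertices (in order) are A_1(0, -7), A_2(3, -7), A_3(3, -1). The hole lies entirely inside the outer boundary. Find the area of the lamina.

Outer boundary:
Cross-terms: -73, -212, -146, -48, -14  ⇒  Σ = -493
Area = |Σ|/2 = 246.5.
Hole:
Apply the shoelace formula: 2A = Σ (x_i·y_{i+1} − x_{i+1}·y_i), indices taken mod 3.
A_1→A_2: (0)(-7) − (3)(-7) = 21
A_2→A_3: (3)(-1) − (3)(-7) = 18
A_3→A_1: (3)(-7) − (0)(-1) = -21
Σ = 18
Area = |Σ|/2 = 9.
Net area = 246.5 − 9 = 237.5.

237.5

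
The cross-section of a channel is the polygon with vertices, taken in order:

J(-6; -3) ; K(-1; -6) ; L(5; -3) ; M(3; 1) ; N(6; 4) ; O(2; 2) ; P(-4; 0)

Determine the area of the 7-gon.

55

Apply the shoelace formula: 2A = Σ (x_i·y_{i+1} − x_{i+1}·y_i), indices taken mod 7.
Cross-terms: 33, 33, 14, 6, 4, 8, 12  ⇒  Σ = 110
Area = |Σ|/2 = 55.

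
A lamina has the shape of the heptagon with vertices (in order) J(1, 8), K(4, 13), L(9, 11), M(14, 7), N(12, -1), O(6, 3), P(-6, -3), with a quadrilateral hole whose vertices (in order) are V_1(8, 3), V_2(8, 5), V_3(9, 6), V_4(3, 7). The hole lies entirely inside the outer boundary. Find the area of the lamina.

Outer boundary:
Σ = (-19) + (-73) + (-91) + (-98) + (42) + (0) + (-45) = -284
Area = |Σ|/2 = 142.
Hole:
Apply the surveyor's formula: 2A = Σ (x_i·y_{i+1} − x_{i+1}·y_i), indices taken mod 4.
V_1→V_2: (8)(5) − (8)(3) = 16
V_2→V_3: (8)(6) − (9)(5) = 3
V_3→V_4: (9)(7) − (3)(6) = 45
V_4→V_1: (3)(3) − (8)(7) = -47
Σ = 17
Area = |Σ|/2 = 8.5.
Net area = 142 − 8.5 = 133.5.

133.5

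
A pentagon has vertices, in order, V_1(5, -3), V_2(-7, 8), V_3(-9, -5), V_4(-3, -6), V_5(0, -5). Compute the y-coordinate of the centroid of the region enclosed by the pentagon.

-126/205

Apply Gauss's area formula. First the cross-terms c_i = x_i·y_{i+1} − x_{i+1}·y_i:
  19, 107, 39, 15, 25  ⇒  2A = 205, A = 102.5.
Then Σ (y_i + y_{i+1})·c_i = -378, so ȳ = -378 / (6·102.5) = -126/205.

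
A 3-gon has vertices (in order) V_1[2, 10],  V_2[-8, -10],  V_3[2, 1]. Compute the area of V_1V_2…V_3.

Cross-terms: 60, 12, 18  ⇒  Σ = 90
Area = |Σ|/2 = 45.

45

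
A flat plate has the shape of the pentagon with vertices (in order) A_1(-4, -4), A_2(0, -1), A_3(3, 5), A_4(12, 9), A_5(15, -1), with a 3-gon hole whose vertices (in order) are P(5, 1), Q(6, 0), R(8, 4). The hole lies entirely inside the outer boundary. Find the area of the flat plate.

Outer boundary:
Cross-terms: 4, 3, -33, -147, -64  ⇒  Σ = -237
Area = |Σ|/2 = 118.5.
Hole:
Apply the surveyor's formula: 2A = Σ (x_i·y_{i+1} − x_{i+1}·y_i), indices taken mod 3.
Σ = (-6) + (24) + (-12) = 6
Area = |Σ|/2 = 3.
Net area = 118.5 − 3 = 115.5.

115.5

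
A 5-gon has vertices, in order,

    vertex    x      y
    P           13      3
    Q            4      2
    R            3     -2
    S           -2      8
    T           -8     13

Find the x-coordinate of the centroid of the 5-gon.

79/27

Apply the shoelace formula. First the cross-terms c_i = x_i·y_{i+1} − x_{i+1}·y_i:
  14, -14, 20, 38, -193  ⇒  2A = -135, A = -67.5.
Then Σ (x_i + x_{i+1})·c_i = -1185, so x̄ = -1185 / (6·(-67.5)) = 79/27.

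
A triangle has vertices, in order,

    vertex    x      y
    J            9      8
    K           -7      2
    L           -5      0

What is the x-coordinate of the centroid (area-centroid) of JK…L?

-1

Apply the surveyor's formula. First the cross-terms c_i = x_i·y_{i+1} − x_{i+1}·y_i:
  74, 10, -40  ⇒  2A = 44, A = 22.
Then Σ (x_i + x_{i+1})·c_i = -132, so x̄ = -132 / (6·22) = -1.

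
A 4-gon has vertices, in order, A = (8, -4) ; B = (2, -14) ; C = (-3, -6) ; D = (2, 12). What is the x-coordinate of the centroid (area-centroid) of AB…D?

Apply the surveyor's formula. First the cross-terms c_i = x_i·y_{i+1} − x_{i+1}·y_i:
  -104, -54, -24, -104  ⇒  2A = -286, A = -143.
Then Σ (x_i + x_{i+1})·c_i = -2002, so x̄ = -2002 / (6·(-143)) = 7/3.

7/3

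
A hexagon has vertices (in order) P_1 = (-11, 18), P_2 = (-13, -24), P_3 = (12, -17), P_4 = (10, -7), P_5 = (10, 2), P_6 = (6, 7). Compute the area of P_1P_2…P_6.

713

Apply Gauss's area formula: 2A = Σ (x_i·y_{i+1} − x_{i+1}·y_i), indices taken mod 6.
P_1→P_2: (-11)(-24) − (-13)(18) = 498
P_2→P_3: (-13)(-17) − (12)(-24) = 509
P_3→P_4: (12)(-7) − (10)(-17) = 86
P_4→P_5: (10)(2) − (10)(-7) = 90
P_5→P_6: (10)(7) − (6)(2) = 58
P_6→P_1: (6)(18) − (-11)(7) = 185
Σ = 1426
Area = |Σ|/2 = 713.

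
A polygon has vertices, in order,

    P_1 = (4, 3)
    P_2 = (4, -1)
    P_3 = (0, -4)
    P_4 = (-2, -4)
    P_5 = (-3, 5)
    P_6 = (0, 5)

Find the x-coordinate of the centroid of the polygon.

101/291

Apply the surveyor's formula. First the cross-terms c_i = x_i·y_{i+1} − x_{i+1}·y_i:
  -16, -16, -8, -22, -15, -20  ⇒  2A = -97, A = -48.5.
Then Σ (x_i + x_{i+1})·c_i = -101, so x̄ = -101 / (6·(-48.5)) = 101/291.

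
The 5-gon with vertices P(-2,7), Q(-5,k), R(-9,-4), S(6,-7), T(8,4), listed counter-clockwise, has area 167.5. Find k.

Write out the shoelace sum; only the two edges meeting at Q involve k:
2·Area = [((-2)·k − (-5)·7) + ((-5)·(-4) − (-9)·k)] + 231
       = 7·k + 286 = 335
⇒ k = 7.

7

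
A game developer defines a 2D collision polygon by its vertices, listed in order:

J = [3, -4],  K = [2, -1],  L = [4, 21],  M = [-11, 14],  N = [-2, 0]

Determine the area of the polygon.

J→K: (3)(-1) − (2)(-4) = 5
K→L: (2)(21) − (4)(-1) = 46
L→M: (4)(14) − (-11)(21) = 287
M→N: (-11)(0) − (-2)(14) = 28
N→J: (-2)(-4) − (3)(0) = 8
Σ = 374
Area = |Σ|/2 = 187.

187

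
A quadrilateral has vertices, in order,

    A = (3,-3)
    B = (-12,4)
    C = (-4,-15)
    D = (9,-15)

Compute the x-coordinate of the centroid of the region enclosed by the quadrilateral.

Apply the shoelace formula. First the cross-terms c_i = x_i·y_{i+1} − x_{i+1}·y_i:
  -24, 196, 195, 18  ⇒  2A = 385, A = 192.5.
Then Σ (x_i + x_{i+1})·c_i = -1729, so x̄ = -1729 / (6·192.5) = -247/165.

-247/165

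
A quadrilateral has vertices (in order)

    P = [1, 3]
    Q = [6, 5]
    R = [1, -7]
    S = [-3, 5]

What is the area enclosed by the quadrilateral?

45

Cross-terms: -13, -47, -16, -14  ⇒  Σ = -90
Area = |Σ|/2 = 45.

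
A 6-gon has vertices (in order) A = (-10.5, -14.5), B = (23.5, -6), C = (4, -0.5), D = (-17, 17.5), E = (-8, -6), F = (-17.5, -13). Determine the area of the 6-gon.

Apply the shoelace formula: 2A = Σ (x_i·y_{i+1} − x_{i+1}·y_i), indices taken mod 6.
A→B: (-10.5)(-6) − (23.5)(-14.5) = 403.75
B→C: (23.5)(-0.5) − (4)(-6) = 12.25
C→D: (4)(17.5) − (-17)(-0.5) = 61.5
D→E: (-17)(-6) − (-8)(17.5) = 242
E→F: (-8)(-13) − (-17.5)(-6) = -1
F→A: (-17.5)(-14.5) − (-10.5)(-13) = 117.25
Σ = 835.75
Area = |Σ|/2 = 417.875.

417.875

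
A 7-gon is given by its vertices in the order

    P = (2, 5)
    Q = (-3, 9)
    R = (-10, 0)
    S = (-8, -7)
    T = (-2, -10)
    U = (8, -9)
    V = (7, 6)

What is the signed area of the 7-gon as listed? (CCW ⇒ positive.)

245.5

Apply the surveyor's formula: 2A = Σ (x_i·y_{i+1} − x_{i+1}·y_i), indices taken mod 7.
Σ = (33) + (90) + (70) + (66) + (98) + (111) + (23) = 491
Signed area = Σ/2 = 245.5 (positive ⇒ counter-clockwise traversal).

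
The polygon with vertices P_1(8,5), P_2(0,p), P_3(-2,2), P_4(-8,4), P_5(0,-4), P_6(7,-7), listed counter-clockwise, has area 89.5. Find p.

Write out the shoelace sum; only the two edges meeting at P_2 involve p:
2·Area = [(8·p − 0·5) + (0·2 − (-2)·p)] + 159
       = 10·p + 159 = 179
⇒ p = 2.

2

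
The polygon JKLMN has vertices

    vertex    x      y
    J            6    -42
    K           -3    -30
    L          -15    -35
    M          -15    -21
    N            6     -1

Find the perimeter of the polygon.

|JK| = √((-9)² + (12)²) = √225 = 15
|KL| = √((-12)² + (-5)²) = √169 = 13
|LM| = √((0)² + (14)²) = √196 = 14
|MN| = √((21)² + (20)²) = √841 = 29
|NJ| = √((0)² + (-41)²) = √1681 = 41
Perimeter = 15 + 13 + 14 + 29 + 41 = 112.

112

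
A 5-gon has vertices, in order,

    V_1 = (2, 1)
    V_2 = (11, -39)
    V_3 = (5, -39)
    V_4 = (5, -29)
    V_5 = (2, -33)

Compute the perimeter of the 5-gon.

96

|V_1V_2| = √((9)² + (-40)²) = √1681 = 41
|V_2V_3| = √((-6)² + (0)²) = √36 = 6
|V_3V_4| = √((0)² + (10)²) = √100 = 10
|V_4V_5| = √((-3)² + (-4)²) = √25 = 5
|V_5V_1| = √((0)² + (34)²) = √1156 = 34
Perimeter = 41 + 6 + 10 + 5 + 34 = 96.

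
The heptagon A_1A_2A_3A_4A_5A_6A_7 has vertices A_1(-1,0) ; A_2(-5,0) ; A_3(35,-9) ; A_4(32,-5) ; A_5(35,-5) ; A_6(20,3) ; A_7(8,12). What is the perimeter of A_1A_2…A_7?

|A_1A_2| = √((-4)² + (0)²) = √16 = 4
|A_2A_3| = √((40)² + (-9)²) = √1681 = 41
|A_3A_4| = √((-3)² + (4)²) = √25 = 5
|A_4A_5| = √((3)² + (0)²) = √9 = 3
|A_5A_6| = √((-15)² + (8)²) = √289 = 17
|A_6A_7| = √((-12)² + (9)²) = √225 = 15
|A_7A_1| = √((-9)² + (-12)²) = √225 = 15
Perimeter = 4 + 41 + 5 + 3 + 17 + 15 + 15 = 100.

100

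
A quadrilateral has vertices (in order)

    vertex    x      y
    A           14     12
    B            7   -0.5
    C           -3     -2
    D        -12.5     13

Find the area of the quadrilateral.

251.25

Apply Gauss's area formula: 2A = Σ (x_i·y_{i+1} − x_{i+1}·y_i), indices taken mod 4.
A→B: (14)(-0.5) − (7)(12) = -91
B→C: (7)(-2) − (-3)(-0.5) = -15.5
C→D: (-3)(13) − (-12.5)(-2) = -64
D→A: (-12.5)(12) − (14)(13) = -332
Σ = -502.5
Area = |Σ|/2 = 251.25.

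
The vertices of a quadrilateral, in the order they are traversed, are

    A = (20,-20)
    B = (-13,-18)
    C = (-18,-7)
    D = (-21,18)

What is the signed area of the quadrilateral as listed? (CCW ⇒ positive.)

A→B: (20)(-18) − (-13)(-20) = -620
B→C: (-13)(-7) − (-18)(-18) = -233
C→D: (-18)(18) − (-21)(-7) = -471
D→A: (-21)(-20) − (20)(18) = 60
Σ = -1264
Signed area = Σ/2 = -632 (negative ⇒ clockwise traversal).

-632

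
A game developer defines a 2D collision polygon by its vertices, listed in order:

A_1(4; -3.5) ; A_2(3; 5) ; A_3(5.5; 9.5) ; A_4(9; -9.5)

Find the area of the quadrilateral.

49.875

Apply the shoelace formula: 2A = Σ (x_i·y_{i+1} − x_{i+1}·y_i), indices taken mod 4.
Cross-terms: 30.5, 1, -137.75, 6.5  ⇒  Σ = -99.75
Area = |Σ|/2 = 49.875.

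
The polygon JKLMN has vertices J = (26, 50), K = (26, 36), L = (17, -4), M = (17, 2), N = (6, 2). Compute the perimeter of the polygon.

124

|JK| = √((0)² + (-14)²) = √196 = 14
|KL| = √((-9)² + (-40)²) = √1681 = 41
|LM| = √((0)² + (6)²) = √36 = 6
|MN| = √((-11)² + (0)²) = √121 = 11
|NJ| = √((20)² + (48)²) = √2704 = 52
Perimeter = 14 + 41 + 6 + 11 + 52 = 124.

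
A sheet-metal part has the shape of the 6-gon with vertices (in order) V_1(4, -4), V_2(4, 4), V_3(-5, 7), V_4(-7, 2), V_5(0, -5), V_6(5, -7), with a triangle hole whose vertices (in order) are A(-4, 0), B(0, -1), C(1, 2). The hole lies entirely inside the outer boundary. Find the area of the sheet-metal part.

87

Outer boundary:
Apply the shoelace formula: 2A = Σ (x_i·y_{i+1} − x_{i+1}·y_i), indices taken mod 6.
Cross-terms: 32, 48, 39, 35, 25, 8  ⇒  Σ = 187
Area = |Σ|/2 = 93.5.
Hole:
Cross-terms: 4, 1, 8  ⇒  Σ = 13
Area = |Σ|/2 = 6.5.
Net area = 93.5 − 6.5 = 87.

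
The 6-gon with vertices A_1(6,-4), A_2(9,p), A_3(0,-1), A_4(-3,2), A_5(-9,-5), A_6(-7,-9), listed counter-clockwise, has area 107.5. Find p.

5

Write out the shoelace sum; only the two edges meeting at A_2 involve p:
2·Area = [(6·p − 9·(-4)) + (9·(-1) − 0·p)] + 158
       = 6·p + 185 = 215
⇒ p = 5.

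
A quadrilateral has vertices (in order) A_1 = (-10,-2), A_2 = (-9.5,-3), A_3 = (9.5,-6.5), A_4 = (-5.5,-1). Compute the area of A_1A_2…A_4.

Σ = (11) + (90.25) + (-45.25) + (1) = 57
Area = |Σ|/2 = 28.5.

28.5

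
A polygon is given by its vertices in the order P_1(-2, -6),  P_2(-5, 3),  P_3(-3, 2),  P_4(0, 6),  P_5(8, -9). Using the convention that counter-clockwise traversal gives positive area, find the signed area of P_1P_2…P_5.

Cross-terms: -36, -1, -18, -48, -66  ⇒  Σ = -169
Signed area = Σ/2 = -84.5 (negative ⇒ clockwise traversal).

-84.5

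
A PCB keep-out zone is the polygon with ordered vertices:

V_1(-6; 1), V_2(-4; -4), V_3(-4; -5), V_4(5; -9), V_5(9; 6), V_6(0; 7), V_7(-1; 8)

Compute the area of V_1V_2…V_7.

Apply the shoelace (surveyor's) formula: 2A = Σ (x_i·y_{i+1} − x_{i+1}·y_i), indices taken mod 7.
V_1→V_2: (-6)(-4) − (-4)(1) = 28
V_2→V_3: (-4)(-5) − (-4)(-4) = 4
V_3→V_4: (-4)(-9) − (5)(-5) = 61
V_4→V_5: (5)(6) − (9)(-9) = 111
V_5→V_6: (9)(7) − (0)(6) = 63
V_6→V_7: (0)(8) − (-1)(7) = 7
V_7→V_1: (-1)(1) − (-6)(8) = 47
Σ = 321
Area = |Σ|/2 = 160.5.

160.5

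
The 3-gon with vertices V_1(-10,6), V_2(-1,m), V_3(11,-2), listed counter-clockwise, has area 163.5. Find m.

Write out the shoelace sum; only the two edges meeting at V_2 involve m:
2·Area = [((-10)·m − (-1)·6) + ((-1)·(-2) − 11·m)] + 46
       = -21·m + 54 = 327
⇒ m = -13.

-13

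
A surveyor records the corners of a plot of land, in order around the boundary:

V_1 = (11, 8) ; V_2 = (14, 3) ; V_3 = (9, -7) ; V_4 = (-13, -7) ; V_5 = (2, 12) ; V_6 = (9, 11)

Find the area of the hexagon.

Apply the surveyor's formula: 2A = Σ (x_i·y_{i+1} − x_{i+1}·y_i), indices taken mod 6.
Cross-terms: -79, -125, -154, -142, -86, -49  ⇒  Σ = -635
Area = |Σ|/2 = 317.5.

317.5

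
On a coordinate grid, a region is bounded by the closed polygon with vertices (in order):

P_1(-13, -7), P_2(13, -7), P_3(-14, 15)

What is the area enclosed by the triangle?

286

Σ = (182) + (97) + (293) = 572
Area = |Σ|/2 = 286.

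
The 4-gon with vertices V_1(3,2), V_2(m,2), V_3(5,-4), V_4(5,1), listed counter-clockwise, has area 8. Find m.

Write out the shoelace sum; only the two edges meeting at V_2 involve m:
2·Area = [(3·2 − m·2) + (m·(-4) − 5·2)] + 32
       = -6·m + 28 = 16
⇒ m = 2.

2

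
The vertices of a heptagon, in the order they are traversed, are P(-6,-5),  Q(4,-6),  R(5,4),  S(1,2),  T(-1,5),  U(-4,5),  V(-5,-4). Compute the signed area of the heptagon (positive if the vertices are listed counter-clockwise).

Apply the surveyor's formula: 2A = Σ (x_i·y_{i+1} − x_{i+1}·y_i), indices taken mod 7.
Cross-terms: 56, 46, 6, 7, 15, 41, 1  ⇒  Σ = 172
Signed area = Σ/2 = 86 (positive ⇒ counter-clockwise traversal).

86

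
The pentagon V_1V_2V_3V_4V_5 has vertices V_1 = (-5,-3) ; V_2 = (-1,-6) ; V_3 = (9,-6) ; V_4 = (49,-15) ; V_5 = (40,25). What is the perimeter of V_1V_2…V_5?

150

|V_1V_2| = √((4)² + (-3)²) = √25 = 5
|V_2V_3| = √((10)² + (0)²) = √100 = 10
|V_3V_4| = √((40)² + (-9)²) = √1681 = 41
|V_4V_5| = √((-9)² + (40)²) = √1681 = 41
|V_5V_1| = √((-45)² + (-28)²) = √2809 = 53
Perimeter = 5 + 10 + 41 + 41 + 53 = 150.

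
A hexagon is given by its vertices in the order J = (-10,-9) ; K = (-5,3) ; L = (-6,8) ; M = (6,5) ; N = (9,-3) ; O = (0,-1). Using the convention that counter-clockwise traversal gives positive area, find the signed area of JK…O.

-128.5

Apply the shoelace formula: 2A = Σ (x_i·y_{i+1} − x_{i+1}·y_i), indices taken mod 6.
Σ = (-75) + (-22) + (-78) + (-63) + (-9) + (-10) = -257
Signed area = Σ/2 = -128.5 (negative ⇒ clockwise traversal).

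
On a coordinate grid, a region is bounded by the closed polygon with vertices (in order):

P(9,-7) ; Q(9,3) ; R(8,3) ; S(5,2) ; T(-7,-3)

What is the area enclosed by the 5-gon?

Σ = (90) + (3) + (1) + (-1) + (76) = 169
Area = |Σ|/2 = 84.5.

84.5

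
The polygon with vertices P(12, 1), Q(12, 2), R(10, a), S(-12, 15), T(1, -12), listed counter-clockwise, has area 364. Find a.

Write out the shoelace sum; only the two edges meeting at R involve a:
2·Area = [(12·a − 10·2) + (10·15 − (-12)·a)] + 286
       = 24·a + 416 = 728
⇒ a = 13.

13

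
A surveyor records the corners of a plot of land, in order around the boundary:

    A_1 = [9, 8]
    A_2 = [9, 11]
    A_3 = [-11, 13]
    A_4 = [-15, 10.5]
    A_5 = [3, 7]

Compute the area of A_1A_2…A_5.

Apply the surveyor's formula: 2A = Σ (x_i·y_{i+1} − x_{i+1}·y_i), indices taken mod 5.
Σ = (27) + (238) + (79.5) + (-136.5) + (-39) = 169
Area = |Σ|/2 = 84.5.

84.5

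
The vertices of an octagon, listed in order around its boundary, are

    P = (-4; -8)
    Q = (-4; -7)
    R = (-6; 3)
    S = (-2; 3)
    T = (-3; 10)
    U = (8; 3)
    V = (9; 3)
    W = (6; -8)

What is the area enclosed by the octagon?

Apply the shoelace formula: 2A = Σ (x_i·y_{i+1} − x_{i+1}·y_i), indices taken mod 8.
Σ = (-4) + (-54) + (-12) + (-11) + (-89) + (-3) + (-90) + (-80) = -343
Area = |Σ|/2 = 171.5.

171.5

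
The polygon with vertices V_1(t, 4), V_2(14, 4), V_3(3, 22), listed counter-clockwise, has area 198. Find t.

-8

The doubled signed area Σ (x_i y_{i+1} − x_{i+1} y_i) is linear in t.
With t=0 it equals 252; the coefficient of t is -18 (from the two edges through V_1).
So -18·t + 252 = 2·198 = 396 ⇒ t = -8.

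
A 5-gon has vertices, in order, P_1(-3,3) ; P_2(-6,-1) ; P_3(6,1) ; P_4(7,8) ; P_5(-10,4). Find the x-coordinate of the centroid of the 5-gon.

Apply the shoelace (surveyor's) formula. First the cross-terms c_i = x_i·y_{i+1} − x_{i+1}·y_i:
  21, 0, 41, 108, -18  ⇒  2A = 152, A = 76.
Then Σ (x_i + x_{i+1})·c_i = 254, so x̄ = 254 / (6·76) = 127/228.

127/228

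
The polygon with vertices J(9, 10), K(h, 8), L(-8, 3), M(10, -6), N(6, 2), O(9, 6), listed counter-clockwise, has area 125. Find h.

2

Write out the shoelace sum; only the two edges meeting at K involve h:
2·Area = [(9·8 − h·10) + (h·3 − (-8)·8)] + 128
       = -7·h + 264 = 250
⇒ h = 2.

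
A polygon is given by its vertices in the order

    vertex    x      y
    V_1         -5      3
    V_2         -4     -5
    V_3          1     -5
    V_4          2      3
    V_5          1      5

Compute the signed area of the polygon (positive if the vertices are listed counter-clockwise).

55

V_1→V_2: (-5)(-5) − (-4)(3) = 37
V_2→V_3: (-4)(-5) − (1)(-5) = 25
V_3→V_4: (1)(3) − (2)(-5) = 13
V_4→V_5: (2)(5) − (1)(3) = 7
V_5→V_1: (1)(3) − (-5)(5) = 28
Σ = 110
Signed area = Σ/2 = 55 (positive ⇒ counter-clockwise traversal).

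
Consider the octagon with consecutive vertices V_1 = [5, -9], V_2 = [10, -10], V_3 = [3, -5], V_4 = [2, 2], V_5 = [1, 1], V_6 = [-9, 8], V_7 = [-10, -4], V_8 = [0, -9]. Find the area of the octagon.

152

Cross-terms: 40, -20, 16, 0, 17, 116, 90, 45  ⇒  Σ = 304
Area = |Σ|/2 = 152.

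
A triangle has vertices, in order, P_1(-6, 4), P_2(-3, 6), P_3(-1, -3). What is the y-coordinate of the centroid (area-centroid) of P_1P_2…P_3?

Apply Gauss's area formula. First the cross-terms c_i = x_i·y_{i+1} − x_{i+1}·y_i:
  -24, 15, -22  ⇒  2A = -31, A = -15.5.
Then Σ (y_i + y_{i+1})·c_i = -217, so ȳ = -217 / (6·(-15.5)) = 7/3.

7/3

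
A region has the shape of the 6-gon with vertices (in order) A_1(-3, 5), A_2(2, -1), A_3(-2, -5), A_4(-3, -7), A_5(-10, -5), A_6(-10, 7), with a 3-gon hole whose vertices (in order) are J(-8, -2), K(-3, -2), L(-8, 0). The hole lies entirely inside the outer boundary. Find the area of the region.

107

Outer boundary:
A_1→A_2: (-3)(-1) − (2)(5) = -7
A_2→A_3: (2)(-5) − (-2)(-1) = -12
A_3→A_4: (-2)(-7) − (-3)(-5) = -1
A_4→A_5: (-3)(-5) − (-10)(-7) = -55
A_5→A_6: (-10)(7) − (-10)(-5) = -120
A_6→A_1: (-10)(5) − (-3)(7) = -29
Σ = -224
Area = |Σ|/2 = 112.
Hole:
Apply the surveyor's formula: 2A = Σ (x_i·y_{i+1} − x_{i+1}·y_i), indices taken mod 3.
J→K: (-8)(-2) − (-3)(-2) = 10
K→L: (-3)(0) − (-8)(-2) = -16
L→J: (-8)(-2) − (-8)(0) = 16
Σ = 10
Area = |Σ|/2 = 5.
Net area = 112 − 5 = 107.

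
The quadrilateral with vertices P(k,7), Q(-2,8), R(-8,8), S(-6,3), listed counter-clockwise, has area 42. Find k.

Write out the shoelace sum; only the two edges meeting at P involve k:
2·Area = [((-6)·7 − k·3) + (k·8 − (-2)·7)] + 72
       = 5·k + 44 = 84
⇒ k = 8.

8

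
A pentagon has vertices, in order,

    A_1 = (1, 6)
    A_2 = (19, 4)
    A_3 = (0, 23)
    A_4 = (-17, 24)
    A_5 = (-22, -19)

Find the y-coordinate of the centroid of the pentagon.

Apply the surveyor's formula. First the cross-terms c_i = x_i·y_{i+1} − x_{i+1}·y_i:
  -110, 437, 391, 851, -113  ⇒  2A = 1456, A = 728.
Then Σ (y_i + y_{i+1})·c_i = 34800, so ȳ = 34800 / (6·728) = 725/91.

725/91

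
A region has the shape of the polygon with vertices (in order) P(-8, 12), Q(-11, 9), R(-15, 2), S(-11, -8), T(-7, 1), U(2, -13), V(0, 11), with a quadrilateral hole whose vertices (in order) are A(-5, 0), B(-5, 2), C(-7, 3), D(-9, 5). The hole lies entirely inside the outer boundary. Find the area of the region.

Outer boundary:
Apply the shoelace formula: 2A = Σ (x_i·y_{i+1} − x_{i+1}·y_i), indices taken mod 7.
P→Q: (-8)(9) − (-11)(12) = 60
Q→R: (-11)(2) − (-15)(9) = 113
R→S: (-15)(-8) − (-11)(2) = 142
S→T: (-11)(1) − (-7)(-8) = -67
T→U: (-7)(-13) − (2)(1) = 89
U→V: (2)(11) − (0)(-13) = 22
V→P: (0)(12) − (-8)(11) = 88
Σ = 447
Area = |Σ|/2 = 223.5.
Hole:
Σ = (-10) + (-1) + (-8) + (25) = 6
Area = |Σ|/2 = 3.
Net area = 223.5 − 3 = 220.5.

220.5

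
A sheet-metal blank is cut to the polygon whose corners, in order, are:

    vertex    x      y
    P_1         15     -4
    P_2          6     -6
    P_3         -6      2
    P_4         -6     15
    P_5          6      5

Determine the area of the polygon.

193.5

Apply Gauss's area formula: 2A = Σ (x_i·y_{i+1} − x_{i+1}·y_i), indices taken mod 5.
Σ = (-66) + (-24) + (-78) + (-120) + (-99) = -387
Area = |Σ|/2 = 193.5.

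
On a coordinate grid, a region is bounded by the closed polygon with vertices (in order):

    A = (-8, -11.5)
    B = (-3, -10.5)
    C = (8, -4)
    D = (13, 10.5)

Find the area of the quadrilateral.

Σ = (49.5) + (96) + (136) + (-65.5) = 216
Area = |Σ|/2 = 108.

108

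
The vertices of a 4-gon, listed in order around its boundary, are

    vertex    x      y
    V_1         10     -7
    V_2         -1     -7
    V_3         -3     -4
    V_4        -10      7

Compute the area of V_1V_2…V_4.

77.5

Σ = (-77) + (-17) + (-61) + (0) = -155
Area = |Σ|/2 = 77.5.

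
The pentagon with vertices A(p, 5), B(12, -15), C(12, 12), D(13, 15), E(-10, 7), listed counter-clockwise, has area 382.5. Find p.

-13

Write out the shoelace sum; only the two edges meeting at A involve p:
2·Area = [((-10)·5 − p·7) + (p·(-15) − 12·5)] + 589
       = -22·p + 479 = 765
⇒ p = -13.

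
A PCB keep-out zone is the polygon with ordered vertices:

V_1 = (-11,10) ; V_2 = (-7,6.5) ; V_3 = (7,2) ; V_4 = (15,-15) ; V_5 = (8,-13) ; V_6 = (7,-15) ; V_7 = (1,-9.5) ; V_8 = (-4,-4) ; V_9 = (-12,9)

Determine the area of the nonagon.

Apply Gauss's area formula: 2A = Σ (x_i·y_{i+1} − x_{i+1}·y_i), indices taken mod 9.
V_1→V_2: (-11)(6.5) − (-7)(10) = -1.5
V_2→V_3: (-7)(2) − (7)(6.5) = -59.5
V_3→V_4: (7)(-15) − (15)(2) = -135
V_4→V_5: (15)(-13) − (8)(-15) = -75
V_5→V_6: (8)(-15) − (7)(-13) = -29
V_6→V_7: (7)(-9.5) − (1)(-15) = -51.5
V_7→V_8: (1)(-4) − (-4)(-9.5) = -42
V_8→V_9: (-4)(9) − (-12)(-4) = -84
V_9→V_1: (-12)(10) − (-11)(9) = -21
Σ = -498.5
Area = |Σ|/2 = 249.25.

249.25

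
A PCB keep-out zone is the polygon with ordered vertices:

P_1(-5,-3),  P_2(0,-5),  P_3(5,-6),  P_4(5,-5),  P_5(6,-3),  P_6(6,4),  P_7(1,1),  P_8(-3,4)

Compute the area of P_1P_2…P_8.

75

Cross-terms: 25, 25, 5, 15, 42, 2, 7, 29  ⇒  Σ = 150
Area = |Σ|/2 = 75.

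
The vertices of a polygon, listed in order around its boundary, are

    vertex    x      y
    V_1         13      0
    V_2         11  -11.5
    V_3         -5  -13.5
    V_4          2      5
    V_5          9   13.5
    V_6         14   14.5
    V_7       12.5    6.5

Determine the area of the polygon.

302.375

Apply the shoelace (surveyor's) formula: 2A = Σ (x_i·y_{i+1} − x_{i+1}·y_i), indices taken mod 7.
Σ = (-149.5) + (-206) + (2) + (-18) + (-58.5) + (-90.25) + (-84.5) = -604.75
Area = |Σ|/2 = 302.375.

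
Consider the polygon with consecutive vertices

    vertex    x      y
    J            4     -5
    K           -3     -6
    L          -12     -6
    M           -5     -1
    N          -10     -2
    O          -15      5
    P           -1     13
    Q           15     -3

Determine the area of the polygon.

Σ = (-39) + (-54) + (-18) + (0) + (-80) + (-190) + (-192) + (-63) = -636
Area = |Σ|/2 = 318.

318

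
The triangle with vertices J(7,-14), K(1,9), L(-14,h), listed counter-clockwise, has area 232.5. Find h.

-11

Write out the shoelace sum; only the two edges meeting at L involve h:
2·Area = [(1·h − (-14)·9) + ((-14)·(-14) − 7·h)] + 77
       = -6·h + 399 = 465
⇒ h = -11.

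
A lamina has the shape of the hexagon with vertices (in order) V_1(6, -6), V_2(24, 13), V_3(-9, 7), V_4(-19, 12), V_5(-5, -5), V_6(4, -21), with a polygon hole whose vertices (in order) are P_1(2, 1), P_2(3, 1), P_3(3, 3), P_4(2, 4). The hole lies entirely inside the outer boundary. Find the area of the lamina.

Outer boundary:
Σ = (222) + (285) + (25) + (155) + (125) + (102) = 914
Area = |Σ|/2 = 457.
Hole:
Apply the surveyor's formula: 2A = Σ (x_i·y_{i+1} − x_{i+1}·y_i), indices taken mod 4.
Cross-terms: -1, 6, 6, -6  ⇒  Σ = 5
Area = |Σ|/2 = 2.5.
Net area = 457 − 2.5 = 454.5.

454.5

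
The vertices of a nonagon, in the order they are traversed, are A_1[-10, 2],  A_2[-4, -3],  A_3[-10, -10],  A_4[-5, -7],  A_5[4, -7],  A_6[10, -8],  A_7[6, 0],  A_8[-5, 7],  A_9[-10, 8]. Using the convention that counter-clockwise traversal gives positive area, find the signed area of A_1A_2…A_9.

Cross-terms: 38, 10, 20, 63, 38, 48, 42, 30, 60  ⇒  Σ = 349
Signed area = Σ/2 = 174.5 (positive ⇒ counter-clockwise traversal).

174.5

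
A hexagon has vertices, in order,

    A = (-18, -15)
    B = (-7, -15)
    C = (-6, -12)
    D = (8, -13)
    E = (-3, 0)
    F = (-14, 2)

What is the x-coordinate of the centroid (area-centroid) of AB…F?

-648/89

Apply Gauss's area formula. First the cross-terms c_i = x_i·y_{i+1} − x_{i+1}·y_i:
  165, -6, 174, -39, -6, 246  ⇒  2A = 534, A = 267.
Then Σ (x_i + x_{i+1})·c_i = -11664, so x̄ = -11664 / (6·267) = -648/89.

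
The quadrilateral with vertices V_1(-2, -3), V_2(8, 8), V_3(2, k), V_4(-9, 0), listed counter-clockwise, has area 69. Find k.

The doubled signed area Σ (x_i y_{i+1} − x_{i+1} y_i) is linear in k.
With k=0 it equals 19; the coefficient of k is 17 (from the two edges through V_3).
So 17·k + 19 = 2·69 = 138 ⇒ k = 7.

7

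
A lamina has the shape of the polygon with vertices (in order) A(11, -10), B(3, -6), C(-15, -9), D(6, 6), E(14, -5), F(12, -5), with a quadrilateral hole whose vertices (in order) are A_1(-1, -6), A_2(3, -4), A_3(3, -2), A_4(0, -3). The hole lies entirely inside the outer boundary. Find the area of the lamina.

Outer boundary:
Apply the shoelace (surveyor's) formula: 2A = Σ (x_i·y_{i+1} − x_{i+1}·y_i), indices taken mod 6.
A→B: (11)(-6) − (3)(-10) = -36
B→C: (3)(-9) − (-15)(-6) = -117
C→D: (-15)(6) − (6)(-9) = -36
D→E: (6)(-5) − (14)(6) = -114
E→F: (14)(-5) − (12)(-5) = -10
F→A: (12)(-10) − (11)(-5) = -65
Σ = -378
Area = |Σ|/2 = 189.
Hole:
Apply the surveyor's formula: 2A = Σ (x_i·y_{i+1} − x_{i+1}·y_i), indices taken mod 4.
Σ = (22) + (6) + (-9) + (-3) = 16
Area = |Σ|/2 = 8.
Net area = 189 − 8 = 181.

181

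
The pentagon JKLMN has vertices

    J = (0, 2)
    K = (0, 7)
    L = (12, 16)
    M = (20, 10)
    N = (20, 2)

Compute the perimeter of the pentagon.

58

|JK| = √((0)² + (5)²) = √25 = 5
|KL| = √((12)² + (9)²) = √225 = 15
|LM| = √((8)² + (-6)²) = √100 = 10
|MN| = √((0)² + (-8)²) = √64 = 8
|NJ| = √((-20)² + (0)²) = √400 = 20
Perimeter = 5 + 15 + 10 + 8 + 20 = 58.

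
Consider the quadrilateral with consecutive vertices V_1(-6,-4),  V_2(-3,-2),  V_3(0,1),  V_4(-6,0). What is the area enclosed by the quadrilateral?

Apply the shoelace (surveyor's) formula: 2A = Σ (x_i·y_{i+1} − x_{i+1}·y_i), indices taken mod 4.
Cross-terms: 0, -3, 6, 24  ⇒  Σ = 27
Area = |Σ|/2 = 13.5.

13.5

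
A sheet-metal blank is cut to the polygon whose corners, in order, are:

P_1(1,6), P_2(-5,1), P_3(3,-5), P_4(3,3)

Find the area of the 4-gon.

Apply the shoelace (surveyor's) formula: 2A = Σ (x_i·y_{i+1} − x_{i+1}·y_i), indices taken mod 4.
Cross-terms: 31, 22, 24, 15  ⇒  Σ = 92
Area = |Σ|/2 = 46.

46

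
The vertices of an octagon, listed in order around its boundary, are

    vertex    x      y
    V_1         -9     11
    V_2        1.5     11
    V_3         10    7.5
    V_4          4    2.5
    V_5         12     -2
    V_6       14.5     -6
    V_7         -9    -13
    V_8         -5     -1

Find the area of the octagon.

331.375

Σ = (-115.5) + (-98.75) + (-5) + (-38) + (-43) + (-242.5) + (-56) + (-64) = -662.75
Area = |Σ|/2 = 331.375.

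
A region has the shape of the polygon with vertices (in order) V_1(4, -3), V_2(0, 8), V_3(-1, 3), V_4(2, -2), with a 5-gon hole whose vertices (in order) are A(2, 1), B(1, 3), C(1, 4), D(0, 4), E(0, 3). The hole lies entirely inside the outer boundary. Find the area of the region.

17

Outer boundary:
Apply the surveyor's formula: 2A = Σ (x_i·y_{i+1} − x_{i+1}·y_i), indices taken mod 4.
Σ = (32) + (8) + (-4) + (2) = 38
Area = |Σ|/2 = 19.
Hole:
Apply the shoelace (surveyor's) formula: 2A = Σ (x_i·y_{i+1} − x_{i+1}·y_i), indices taken mod 5.
Σ = (5) + (1) + (4) + (0) + (-6) = 4
Area = |Σ|/2 = 2.
Net area = 19 − 2 = 17.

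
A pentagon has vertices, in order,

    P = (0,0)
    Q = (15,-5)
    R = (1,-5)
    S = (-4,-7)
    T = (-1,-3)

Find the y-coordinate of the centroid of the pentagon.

Apply the shoelace (surveyor's) formula. First the cross-terms c_i = x_i·y_{i+1} − x_{i+1}·y_i:
  0, -70, -27, 5, 0  ⇒  2A = -92, A = -46.
Then Σ (y_i + y_{i+1})·c_i = 974, so ȳ = 974 / (6·(-46)) = -487/138.

-487/138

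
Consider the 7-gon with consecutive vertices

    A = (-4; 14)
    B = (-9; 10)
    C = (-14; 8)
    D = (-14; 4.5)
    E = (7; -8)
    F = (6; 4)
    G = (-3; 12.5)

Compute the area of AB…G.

227.25

Apply the shoelace formula: 2A = Σ (x_i·y_{i+1} − x_{i+1}·y_i), indices taken mod 7.
Σ = (86) + (68) + (49) + (80.5) + (76) + (87) + (8) = 454.5
Area = |Σ|/2 = 227.25.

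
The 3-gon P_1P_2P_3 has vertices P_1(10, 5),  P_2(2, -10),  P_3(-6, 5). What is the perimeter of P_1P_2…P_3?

|P_1P_2| = √((-8)² + (-15)²) = √289 = 17
|P_2P_3| = √((-8)² + (15)²) = √289 = 17
|P_3P_1| = √((16)² + (0)²) = √256 = 16
Perimeter = 17 + 17 + 16 = 50.

50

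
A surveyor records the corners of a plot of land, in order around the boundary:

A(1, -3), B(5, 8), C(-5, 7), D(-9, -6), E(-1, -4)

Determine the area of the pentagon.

114

Σ = (23) + (75) + (93) + (30) + (7) = 228
Area = |Σ|/2 = 114.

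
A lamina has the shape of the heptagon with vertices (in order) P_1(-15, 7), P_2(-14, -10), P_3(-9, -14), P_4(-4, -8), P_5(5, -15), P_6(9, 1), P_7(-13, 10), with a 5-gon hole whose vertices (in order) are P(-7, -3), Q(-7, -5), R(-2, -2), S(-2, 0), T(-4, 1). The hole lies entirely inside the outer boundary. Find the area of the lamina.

Outer boundary:
Apply the shoelace (surveyor's) formula: 2A = Σ (x_i·y_{i+1} − x_{i+1}·y_i), indices taken mod 7.
Σ = (248) + (106) + (16) + (100) + (140) + (103) + (59) = 772
Area = |Σ|/2 = 386.
Hole:
P→Q: (-7)(-5) − (-7)(-3) = 14
Q→R: (-7)(-2) − (-2)(-5) = 4
R→S: (-2)(0) − (-2)(-2) = -4
S→T: (-2)(1) − (-4)(0) = -2
T→P: (-4)(-3) − (-7)(1) = 19
Σ = 31
Area = |Σ|/2 = 15.5.
Net area = 386 − 15.5 = 370.5.

370.5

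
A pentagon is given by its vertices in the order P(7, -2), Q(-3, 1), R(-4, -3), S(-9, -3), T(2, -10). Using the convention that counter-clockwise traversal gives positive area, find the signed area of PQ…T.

80.5

Σ = (1) + (13) + (-15) + (96) + (66) = 161
Signed area = Σ/2 = 80.5 (positive ⇒ counter-clockwise traversal).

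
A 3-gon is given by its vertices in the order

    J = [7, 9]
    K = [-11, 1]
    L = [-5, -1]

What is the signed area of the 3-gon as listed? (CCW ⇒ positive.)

Apply the shoelace (surveyor's) formula: 2A = Σ (x_i·y_{i+1} − x_{i+1}·y_i), indices taken mod 3.
J→K: (7)(1) − (-11)(9) = 106
K→L: (-11)(-1) − (-5)(1) = 16
L→J: (-5)(9) − (7)(-1) = -38
Σ = 84
Signed area = Σ/2 = 42 (positive ⇒ counter-clockwise traversal).

42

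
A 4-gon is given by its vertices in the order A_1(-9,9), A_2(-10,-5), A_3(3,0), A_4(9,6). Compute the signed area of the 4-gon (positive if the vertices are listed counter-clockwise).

Σ = (135) + (15) + (18) + (135) = 303
Signed area = Σ/2 = 151.5 (positive ⇒ counter-clockwise traversal).

151.5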